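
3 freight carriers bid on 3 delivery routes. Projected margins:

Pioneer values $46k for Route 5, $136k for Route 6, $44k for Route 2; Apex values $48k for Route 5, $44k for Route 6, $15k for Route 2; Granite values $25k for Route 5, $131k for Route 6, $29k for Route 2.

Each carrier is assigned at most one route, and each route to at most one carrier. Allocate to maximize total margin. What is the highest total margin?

This is a one-to-one assignment (maximum-weight bipartite matching).
Optimal: Pioneer→Route 2 ($44k), Apex→Route 5 ($48k), Granite→Route 6 ($131k) — total 44+48+131 = $223k.
Row-greedy (each carrier in turn takes its best remaining route) gives $213k, worse by 10.
Checked against all permutations: $223k is optimal.

Max total: $223k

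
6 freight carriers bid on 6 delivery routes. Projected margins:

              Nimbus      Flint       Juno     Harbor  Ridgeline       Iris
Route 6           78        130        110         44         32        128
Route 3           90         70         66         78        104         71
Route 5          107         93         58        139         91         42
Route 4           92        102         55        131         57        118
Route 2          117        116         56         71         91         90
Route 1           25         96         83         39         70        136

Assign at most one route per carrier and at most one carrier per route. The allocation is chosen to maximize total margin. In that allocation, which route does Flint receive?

Flint receives Route 4.

This is the linear assignment problem.
Optimal: Nimbus→Route 2 ($117k), Flint→Route 4 ($102k), Juno→Route 6 ($110k), Harbor→Route 5 ($139k), Ridgeline→Route 3 ($104k), Iris→Route 1 ($136k) — total 117+102+110+139+104+136 = $708k.
Row-greedy (each carrier in turn takes its best remaining route) gives $691k, worse by 17.
Every other assignment is strictly worse.
Flint's own top route is Route 6 ($130k), but forcing Flint→Route 6 and reassigning the rest optimally gives only $691k — worse by 17.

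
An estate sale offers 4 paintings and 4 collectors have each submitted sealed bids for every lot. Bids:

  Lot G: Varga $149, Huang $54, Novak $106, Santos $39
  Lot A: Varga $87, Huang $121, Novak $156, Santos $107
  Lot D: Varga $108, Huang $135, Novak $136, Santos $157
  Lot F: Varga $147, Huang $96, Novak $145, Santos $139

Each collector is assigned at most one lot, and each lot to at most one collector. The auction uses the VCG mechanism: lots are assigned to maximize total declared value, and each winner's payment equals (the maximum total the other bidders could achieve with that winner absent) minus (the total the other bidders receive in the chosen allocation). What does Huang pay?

Huang pays $18.

Efficient allocation: Varga→Lot G ($149), Huang→Lot D ($135), Novak→Lot A ($156), Santos→Lot F ($139); total welfare W = $579.
Huang receives Lot D at value $135, so the others get W − 135 = $444.
Without Huang: best allocation of the remaining 3 bidders over all 4 lots is Varga→Lot G ($149), Novak→Lot A ($156), Santos→Lot D ($157), total $462.
VCG payment = (others' best without Huang) − (others' welfare with Huang) = 462 − 444 = $18.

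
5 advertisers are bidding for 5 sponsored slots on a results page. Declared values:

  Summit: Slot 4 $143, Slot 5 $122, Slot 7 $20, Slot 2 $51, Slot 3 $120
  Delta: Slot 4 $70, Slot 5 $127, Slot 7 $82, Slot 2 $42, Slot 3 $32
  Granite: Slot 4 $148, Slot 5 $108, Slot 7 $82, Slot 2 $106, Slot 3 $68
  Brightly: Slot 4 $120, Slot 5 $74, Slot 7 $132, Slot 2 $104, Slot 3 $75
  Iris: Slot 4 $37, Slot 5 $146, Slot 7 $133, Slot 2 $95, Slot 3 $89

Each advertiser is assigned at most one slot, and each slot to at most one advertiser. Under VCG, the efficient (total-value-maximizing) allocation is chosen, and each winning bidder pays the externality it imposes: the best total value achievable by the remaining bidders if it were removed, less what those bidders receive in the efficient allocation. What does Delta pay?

Efficient allocation: Summit→Slot 3 ($120), Delta→Slot 5 ($127), Granite→Slot 4 ($148), Brightly→Slot 2 ($104), Iris→Slot 7 ($133); total welfare W = $632.
Delta receives Slot 5 at value $127, so the others get W − 127 = $505.
Without Delta: best allocation of the remaining 4 bidders over all 5 slots is Summit→Slot 3 ($120), Granite→Slot 4 ($148), Brightly→Slot 7 ($132), Iris→Slot 5 ($146), total $546.
VCG payment = (others' best without Delta) − (others' welfare with Delta) = 546 − 505 = $41.

Delta pays $41.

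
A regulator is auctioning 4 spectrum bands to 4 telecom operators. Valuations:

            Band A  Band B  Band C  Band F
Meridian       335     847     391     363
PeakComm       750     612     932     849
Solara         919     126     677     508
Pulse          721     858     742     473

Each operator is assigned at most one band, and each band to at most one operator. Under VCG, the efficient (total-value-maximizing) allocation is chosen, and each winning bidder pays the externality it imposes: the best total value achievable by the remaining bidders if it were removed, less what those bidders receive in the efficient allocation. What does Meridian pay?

Meridian pays $199M.

Efficient allocation: Meridian→Band B ($847M), PeakComm→Band F ($849M), Solara→Band A ($919M), Pulse→Band C ($742M); total welfare W = $3357M.
Meridian receives Band B at value $847M, so the others get W − 847 = $2510M.
Without Meridian: best allocation of the remaining 3 bidders over all 4 bands is PeakComm→Band C ($932M), Solara→Band A ($919M), Pulse→Band B ($858M), total $2709M.
VCG payment = (others' best without Meridian) − (others' welfare with Meridian) = 2709 − 2510 = $199M.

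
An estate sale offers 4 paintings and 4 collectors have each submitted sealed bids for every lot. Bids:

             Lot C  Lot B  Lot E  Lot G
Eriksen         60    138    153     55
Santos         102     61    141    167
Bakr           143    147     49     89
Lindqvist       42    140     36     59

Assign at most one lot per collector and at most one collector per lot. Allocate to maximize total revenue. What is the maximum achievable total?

This is a one-to-one assignment (maximum-weight bipartite matching).
Optimal: Eriksen→Lot E ($153), Santos→Lot G ($167), Bakr→Lot C ($143), Lindqvist→Lot B ($140) — total 153+167+143+140 = $603.
Swapping Bakr↔Santos (Bakr→Lot G $89, Santos→Lot C $102) loses 119.
Checked against all permutations: $603 is optimal.

Maximum total: $603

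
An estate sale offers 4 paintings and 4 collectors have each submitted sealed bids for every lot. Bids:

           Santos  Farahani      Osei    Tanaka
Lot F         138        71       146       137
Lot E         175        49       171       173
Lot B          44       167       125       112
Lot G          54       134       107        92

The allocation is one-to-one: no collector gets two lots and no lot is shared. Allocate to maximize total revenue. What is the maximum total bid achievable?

This is the linear assignment problem.
Optimal: Santos→Lot E ($175), Farahani→Lot B ($167), Osei→Lot G ($107), Tanaka→Lot F ($137) — total 175+167+107+137 = $586.
Row-greedy (each collector in turn takes its best remaining lot) gives $580, worse by 6.
Every other assignment is strictly worse.

Maximum total: $586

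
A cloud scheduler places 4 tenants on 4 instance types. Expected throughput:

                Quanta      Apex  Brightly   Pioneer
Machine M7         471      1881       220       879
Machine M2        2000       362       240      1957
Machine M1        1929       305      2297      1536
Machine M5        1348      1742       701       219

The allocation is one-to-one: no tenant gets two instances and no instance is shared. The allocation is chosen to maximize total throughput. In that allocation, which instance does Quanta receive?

Quanta receives Machine M5.

Optimal: Quanta→Machine M5 (1348 ops/s), Apex→Machine M7 (1881 ops/s), Brightly→Machine M1 (2297 ops/s), Pioneer→Machine M2 (1957 ops/s) — total 1348+1881+2297+1957 = 7483 ops/s.
Column-greedy (each instance in turn goes to its best remaining tenant) gives 6397 ops/s, worse by 1086.
Quanta's own top instance is Machine M2 (2000 ops/s), but forcing Quanta→Machine M2 and reassigning the rest optimally gives only 6918 ops/s — worse by 565.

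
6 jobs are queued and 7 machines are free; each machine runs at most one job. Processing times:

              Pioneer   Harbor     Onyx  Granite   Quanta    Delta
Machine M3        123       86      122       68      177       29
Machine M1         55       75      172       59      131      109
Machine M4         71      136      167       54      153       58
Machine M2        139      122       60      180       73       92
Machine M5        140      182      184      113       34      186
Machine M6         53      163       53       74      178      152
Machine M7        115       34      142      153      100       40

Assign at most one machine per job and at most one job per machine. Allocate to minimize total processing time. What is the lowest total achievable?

This is the linear assignment problem.
Optimal: Pioneer→Machine M1 (55 min), Harbor→Machine M7 (34 min), Onyx→Machine M6 (53 min), Granite→Machine M4 (54 min), Quanta→Machine M5 (34 min), Delta→Machine M3 (29 min) — total 55+34+53+54+34+29 = 259 min.
Swapping Harbor↔Delta (Harbor→Machine M3 86 min, Delta→Machine M7 40 min) adds 63.
Checked against all permutations: 259 min is optimal.

Minimum total: 259 min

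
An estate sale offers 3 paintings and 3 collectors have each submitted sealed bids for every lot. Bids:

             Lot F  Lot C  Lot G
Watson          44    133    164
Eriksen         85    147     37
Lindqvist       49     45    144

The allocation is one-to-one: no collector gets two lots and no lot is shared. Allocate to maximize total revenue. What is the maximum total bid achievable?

Maximum total: $362

This is the linear assignment problem.
Optimal: Watson→Lot C ($133), Eriksen→Lot F ($85), Lindqvist→Lot G ($144) — total 133+85+144 = $362.
Max-entry greedy (repeatedly take the single best remaining cell) gives $360, worse by 2.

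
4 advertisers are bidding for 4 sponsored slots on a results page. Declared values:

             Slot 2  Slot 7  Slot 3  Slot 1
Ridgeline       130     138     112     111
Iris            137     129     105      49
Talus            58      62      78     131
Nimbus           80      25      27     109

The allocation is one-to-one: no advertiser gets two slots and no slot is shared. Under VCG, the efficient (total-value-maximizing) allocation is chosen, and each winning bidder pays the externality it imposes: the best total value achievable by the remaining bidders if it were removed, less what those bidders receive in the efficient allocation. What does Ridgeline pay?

Efficient allocation: Ridgeline→Slot 7 ($138), Iris→Slot 2 ($137), Talus→Slot 3 ($78), Nimbus→Slot 1 ($109); total welfare W = $462.
Ridgeline receives Slot 7 at value $138, so the others get W − 138 = $324.
Without Ridgeline: best allocation of the remaining 3 bidders over all 4 slots is Iris→Slot 7 ($129), Talus→Slot 1 ($131), Nimbus→Slot 2 ($80), total $340.
VCG payment = (others' best without Ridgeline) − (others' welfare with Ridgeline) = 340 − 324 = $16.

Ridgeline pays $16.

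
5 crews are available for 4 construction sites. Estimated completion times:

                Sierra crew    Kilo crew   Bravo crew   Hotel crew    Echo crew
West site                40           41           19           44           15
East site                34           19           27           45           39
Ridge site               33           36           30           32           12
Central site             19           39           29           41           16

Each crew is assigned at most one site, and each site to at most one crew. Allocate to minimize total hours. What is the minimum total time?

Optimal: Bravo crew→West site (19 hours), Kilo crew→East site (19 hours), Echo crew→Ridge site (12 hours), Sierra crew→Central site (19 hours) — total 19+19+12+19 = 69 hours.
Next-best assignment: Echo crew→West site, Kilo crew→East site, Bravo crew→Ridge site, Sierra crew→Central site = 83 hours.
Every other assignment is strictly worse.

Min total: 69 hours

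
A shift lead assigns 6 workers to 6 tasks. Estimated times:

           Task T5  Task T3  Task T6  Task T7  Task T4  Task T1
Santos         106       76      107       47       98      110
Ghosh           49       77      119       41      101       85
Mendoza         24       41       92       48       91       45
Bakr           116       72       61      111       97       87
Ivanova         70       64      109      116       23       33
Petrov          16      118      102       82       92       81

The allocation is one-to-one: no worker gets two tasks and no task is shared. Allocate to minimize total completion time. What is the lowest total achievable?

Optimal: Santos→Task T3 (76 min), Ghosh→Task T7 (41 min), Mendoza→Task T1 (45 min), Bakr→Task T6 (61 min), Ivanova→Task T4 (23 min), Petrov→Task T5 (16 min) — total 76+41+45+61+23+16 = 262 min.
No other one-to-one assignment undercuts 262 min.

Min total: 262 min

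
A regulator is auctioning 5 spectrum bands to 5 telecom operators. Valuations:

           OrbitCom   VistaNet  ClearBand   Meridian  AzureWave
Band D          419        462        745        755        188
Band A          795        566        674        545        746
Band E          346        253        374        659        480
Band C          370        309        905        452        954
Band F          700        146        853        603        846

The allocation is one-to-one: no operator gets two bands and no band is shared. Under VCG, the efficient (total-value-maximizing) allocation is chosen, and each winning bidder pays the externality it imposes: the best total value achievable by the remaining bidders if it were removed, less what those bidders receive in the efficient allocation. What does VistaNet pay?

VistaNet pays $96M.

Efficient allocation: OrbitCom→Band A ($795M), VistaNet→Band D ($462M), ClearBand→Band F ($853M), Meridian→Band E ($659M), AzureWave→Band C ($954M); total welfare W = $3723M.
VistaNet receives Band D at value $462M, so the others get W − 462 = $3261M.
Without VistaNet: best allocation of the remaining 4 bidders over all 5 bands is OrbitCom→Band A ($795M), ClearBand→Band F ($853M), Meridian→Band D ($755M), AzureWave→Band C ($954M), total $3357M.
VCG payment = (others' best without VistaNet) − (others' welfare with VistaNet) = 3357 − 3261 = $96M.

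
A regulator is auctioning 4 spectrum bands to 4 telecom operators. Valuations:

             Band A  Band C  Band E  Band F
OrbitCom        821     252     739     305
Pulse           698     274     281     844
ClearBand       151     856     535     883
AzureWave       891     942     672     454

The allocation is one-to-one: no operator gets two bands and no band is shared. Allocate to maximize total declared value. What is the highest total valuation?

Optimal: OrbitCom→Band E ($739M), Pulse→Band F ($844M), ClearBand→Band C ($856M), AzureWave→Band A ($891M) — total 739+844+856+891 = $3330M.
Max-entry greedy (repeatedly take the single best remaining cell) gives $2927M, worse by 403.
Next-best assignment: OrbitCom→Band E, Pulse→Band A, ClearBand→Band F, AzureWave→Band C = $3262M.
No other one-to-one assignment exceeds $3330M.

Max total: $3330M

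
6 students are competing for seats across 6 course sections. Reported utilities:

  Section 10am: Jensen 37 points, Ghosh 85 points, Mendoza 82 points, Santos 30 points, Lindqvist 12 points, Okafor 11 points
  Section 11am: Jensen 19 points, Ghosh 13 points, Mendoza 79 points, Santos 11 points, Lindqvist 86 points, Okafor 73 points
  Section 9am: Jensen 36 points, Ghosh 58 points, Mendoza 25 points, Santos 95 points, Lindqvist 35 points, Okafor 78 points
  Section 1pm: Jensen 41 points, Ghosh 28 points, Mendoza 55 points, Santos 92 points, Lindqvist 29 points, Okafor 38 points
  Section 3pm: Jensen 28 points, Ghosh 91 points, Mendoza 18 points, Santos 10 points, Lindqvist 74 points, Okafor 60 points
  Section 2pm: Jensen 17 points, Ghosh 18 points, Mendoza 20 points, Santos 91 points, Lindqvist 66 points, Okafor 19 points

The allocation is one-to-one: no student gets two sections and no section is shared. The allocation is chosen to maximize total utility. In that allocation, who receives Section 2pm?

Optimal: Jensen→Section 1pm (41 points), Ghosh→Section 3pm (91 points), Mendoza→Section 10am (82 points), Santos→Section 2pm (91 points), Lindqvist→Section 11am (86 points), Okafor→Section 9am (78 points) — total 41+91+82+91+86+78 = 469 points.
Max-entry greedy (repeatedly take the single best remaining cell) gives 414 points, worse by 55.
Santos's own top section is Section 9am (95 points), but forcing Santos→Section 9am and reassigning the rest optimally gives only 448 points — worse by 21.

Santos receives Section 2pm.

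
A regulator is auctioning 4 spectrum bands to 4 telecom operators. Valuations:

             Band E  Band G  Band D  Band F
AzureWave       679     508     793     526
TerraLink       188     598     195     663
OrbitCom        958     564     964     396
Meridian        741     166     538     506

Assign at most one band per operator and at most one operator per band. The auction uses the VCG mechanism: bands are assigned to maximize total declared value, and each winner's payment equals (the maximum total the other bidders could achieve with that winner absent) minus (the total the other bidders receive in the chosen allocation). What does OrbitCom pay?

Efficient allocation: AzureWave→Band G ($508M), TerraLink→Band F ($663M), OrbitCom→Band D ($964M), Meridian→Band E ($741M); total welfare W = $2876M.
OrbitCom receives Band D at value $964M, so the others get W − 964 = $1912M.
Without OrbitCom: best allocation of the remaining 3 bidders over all 4 bands is AzureWave→Band D ($793M), TerraLink→Band F ($663M), Meridian→Band E ($741M), total $2197M.
VCG payment = (others' best without OrbitCom) − (others' welfare with OrbitCom) = 2197 − 1912 = $285M.

OrbitCom pays $285M.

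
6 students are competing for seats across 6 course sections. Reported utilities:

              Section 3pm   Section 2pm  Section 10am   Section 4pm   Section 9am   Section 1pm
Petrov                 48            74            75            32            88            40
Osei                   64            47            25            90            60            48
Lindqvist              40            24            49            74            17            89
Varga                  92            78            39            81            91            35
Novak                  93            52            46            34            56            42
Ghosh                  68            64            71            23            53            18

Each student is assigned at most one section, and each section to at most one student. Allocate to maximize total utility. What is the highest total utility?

Max total: 509 points

Treat this as an assignment problem: match each student to one section.
Optimal: Petrov→Section 9am (88 points), Osei→Section 4pm (90 points), Lindqvist→Section 1pm (89 points), Varga→Section 2pm (78 points), Novak→Section 3pm (93 points), Ghosh→Section 10am (71 points) — total 88+90+89+78+93+71 = 509 points.
Max-entry greedy (repeatedly take the single best remaining cell) gives 502 points, worse by 7.
Next-best assignment: Petrov→Section 2pm, Osei→Section 4pm, Lindqvist→Section 1pm, Varga→Section 9am, Novak→Section 3pm, Ghosh→Section 10am = 508 points.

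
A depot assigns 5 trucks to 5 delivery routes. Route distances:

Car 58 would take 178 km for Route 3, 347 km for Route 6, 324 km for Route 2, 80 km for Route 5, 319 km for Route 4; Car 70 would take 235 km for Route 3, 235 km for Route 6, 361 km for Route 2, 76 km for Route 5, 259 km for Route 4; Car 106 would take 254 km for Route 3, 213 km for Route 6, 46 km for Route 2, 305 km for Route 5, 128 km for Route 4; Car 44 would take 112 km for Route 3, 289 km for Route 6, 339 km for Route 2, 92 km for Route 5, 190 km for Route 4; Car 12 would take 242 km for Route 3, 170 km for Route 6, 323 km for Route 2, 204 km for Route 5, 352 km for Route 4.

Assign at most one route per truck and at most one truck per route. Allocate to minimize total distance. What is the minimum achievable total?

Minimum total: 660 km

Optimal: Car 58→Route 3 (178 km), Car 70→Route 5 (76 km), Car 106→Route 2 (46 km), Car 44→Route 4 (190 km), Car 12→Route 6 (170 km) — total 178+76+46+190+170 = 660 km.
Row-greedy (each truck in turn takes its cheapest remaining route) gives 721 km, worse by 61.
Swapping Car 70↔Car 58 (Car 70→Route 3 235 km, Car 58→Route 5 80 km) adds 61.
No other one-to-one assignment undercuts 660 km.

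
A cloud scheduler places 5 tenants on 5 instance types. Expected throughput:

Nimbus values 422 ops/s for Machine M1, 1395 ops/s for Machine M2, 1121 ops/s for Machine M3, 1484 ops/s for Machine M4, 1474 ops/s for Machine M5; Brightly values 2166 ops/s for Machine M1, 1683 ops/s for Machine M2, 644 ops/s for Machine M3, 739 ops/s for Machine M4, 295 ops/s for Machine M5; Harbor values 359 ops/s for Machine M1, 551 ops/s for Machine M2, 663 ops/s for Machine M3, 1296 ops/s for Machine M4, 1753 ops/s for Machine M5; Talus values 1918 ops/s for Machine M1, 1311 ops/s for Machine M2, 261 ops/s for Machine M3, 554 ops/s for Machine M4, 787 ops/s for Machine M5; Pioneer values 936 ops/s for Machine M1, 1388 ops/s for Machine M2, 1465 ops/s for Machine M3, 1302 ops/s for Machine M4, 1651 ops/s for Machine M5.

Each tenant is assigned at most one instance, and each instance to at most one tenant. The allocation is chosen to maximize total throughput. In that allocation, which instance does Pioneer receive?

Optimal: Nimbus→Machine M4 (1484 ops/s), Brightly→Machine M2 (1683 ops/s), Harbor→Machine M5 (1753 ops/s), Talus→Machine M1 (1918 ops/s), Pioneer→Machine M3 (1465 ops/s) — total 1484+1683+1753+1918+1465 = 8303 ops/s.
Column-greedy (each instance in turn goes to its best remaining tenant) gives 7109 ops/s, worse by 1194.
Next-best assignment: Nimbus→Machine M4, Brightly→Machine M1, Harbor→Machine M5, Talus→Machine M2, Pioneer→Machine M3 = 8179 ops/s.
Pioneer's own top instance is Machine M5 (1651 ops/s), but forcing Pioneer→Machine M5 and reassigning the rest optimally gives only 7669 ops/s — worse by 634.

Pioneer receives Machine M3.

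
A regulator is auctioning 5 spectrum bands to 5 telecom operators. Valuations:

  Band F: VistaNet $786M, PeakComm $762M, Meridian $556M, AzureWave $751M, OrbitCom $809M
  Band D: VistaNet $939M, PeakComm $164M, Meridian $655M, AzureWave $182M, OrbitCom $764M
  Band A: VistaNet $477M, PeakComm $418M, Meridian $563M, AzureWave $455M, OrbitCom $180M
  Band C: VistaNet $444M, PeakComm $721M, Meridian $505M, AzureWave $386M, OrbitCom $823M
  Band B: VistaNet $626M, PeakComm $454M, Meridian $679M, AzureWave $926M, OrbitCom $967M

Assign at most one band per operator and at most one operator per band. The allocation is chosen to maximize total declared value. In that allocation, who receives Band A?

Treat this as an assignment problem: match each operator to one band.
Optimal: VistaNet→Band D ($939M), PeakComm→Band F ($762M), Meridian→Band A ($563M), AzureWave→Band B ($926M), OrbitCom→Band C ($823M) — total 939+762+563+926+823 = $4013M.
Column-greedy (each band in turn goes to its best remaining operator) gives $3958M, worse by 55.
Next-best assignment: VistaNet→Band D, PeakComm→Band C, Meridian→Band A, AzureWave→Band B, OrbitCom→Band F = $3958M.
Checked against all permutations: $4013M is optimal.
Meridian's own top band is Band B ($679M), but forcing Meridian→Band B and reassigning the rest optimally gives only $3658M — worse by 355.

Meridian receives Band A.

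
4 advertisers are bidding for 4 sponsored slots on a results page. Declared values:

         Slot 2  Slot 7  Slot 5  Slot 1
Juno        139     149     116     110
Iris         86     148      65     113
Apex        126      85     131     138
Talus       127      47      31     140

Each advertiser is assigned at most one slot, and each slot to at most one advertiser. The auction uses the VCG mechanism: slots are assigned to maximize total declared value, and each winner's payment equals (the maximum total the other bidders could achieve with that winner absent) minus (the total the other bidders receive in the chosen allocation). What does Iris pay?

Iris pays $10.

Efficient allocation: Juno→Slot 2 ($139), Iris→Slot 7 ($148), Apex→Slot 5 ($131), Talus→Slot 1 ($140); total welfare W = $558.
Iris receives Slot 7 at value $148, so the others get W − 148 = $410.
Without Iris: best allocation of the remaining 3 bidders over all 4 slots is Juno→Slot 7 ($149), Apex→Slot 5 ($131), Talus→Slot 1 ($140), total $420.
VCG payment = (others' best without Iris) − (others' welfare with Iris) = 420 − 410 = $10.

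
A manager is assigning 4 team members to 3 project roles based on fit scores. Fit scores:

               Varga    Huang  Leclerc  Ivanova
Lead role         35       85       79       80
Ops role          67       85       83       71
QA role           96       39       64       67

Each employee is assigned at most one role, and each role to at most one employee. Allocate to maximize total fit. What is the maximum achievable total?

Optimal: Huang→Lead role (85 pts), Leclerc→Ops role (83 pts), Varga→QA role (96 pts) — total 85+83+96 = 264 pts.
Next-best assignment: Ivanova→Lead role, Huang→Ops role, Varga→QA role = 261 pts.
Every other assignment is strictly worse.

Max total: 264 pts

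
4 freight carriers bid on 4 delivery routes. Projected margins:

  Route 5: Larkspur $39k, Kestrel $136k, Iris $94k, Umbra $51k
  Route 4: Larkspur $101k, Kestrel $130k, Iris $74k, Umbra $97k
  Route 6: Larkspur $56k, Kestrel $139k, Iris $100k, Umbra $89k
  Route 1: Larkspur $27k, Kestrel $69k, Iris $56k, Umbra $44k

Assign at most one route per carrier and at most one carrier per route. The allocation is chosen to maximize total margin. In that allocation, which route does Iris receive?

Optimal: Larkspur→Route 4 ($101k), Kestrel→Route 5 ($136k), Iris→Route 1 ($56k), Umbra→Route 6 ($89k) — total 101+136+56+89 = $382k.
Max-entry greedy (repeatedly take the single best remaining cell) gives $378k, worse by 4.
Next-best assignment: Larkspur→Route 4, Kestrel→Route 5, Iris→Route 6, Umbra→Route 1 = $381k.
Every other assignment is strictly worse.
Iris's own top route is Route 6 ($100k), but forcing Iris→Route 6 and reassigning the rest optimally gives only $381k — worse by 1.

Iris receives Route 1.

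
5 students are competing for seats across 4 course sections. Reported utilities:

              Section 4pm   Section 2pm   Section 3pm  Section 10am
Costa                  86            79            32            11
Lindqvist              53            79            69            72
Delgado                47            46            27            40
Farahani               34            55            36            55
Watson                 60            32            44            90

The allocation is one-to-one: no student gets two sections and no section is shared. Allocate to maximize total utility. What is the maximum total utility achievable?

Maximum total: 300 points

This is the linear assignment problem.
Optimal: Costa→Section 4pm (86 points), Farahani→Section 2pm (55 points), Lindqvist→Section 3pm (69 points), Watson→Section 10am (90 points) — total 86+55+69+90 = 300 points.
Next-best assignment: Costa→Section 4pm, Lindqvist→Section 2pm, Farahani→Section 3pm, Watson→Section 10am = 291 points.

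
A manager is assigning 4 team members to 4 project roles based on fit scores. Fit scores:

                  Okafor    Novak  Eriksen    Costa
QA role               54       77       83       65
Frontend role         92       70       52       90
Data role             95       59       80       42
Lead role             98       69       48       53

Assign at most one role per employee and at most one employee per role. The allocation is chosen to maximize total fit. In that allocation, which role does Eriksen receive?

Optimal: Okafor→Lead role (98 pts), Novak→QA role (77 pts), Eriksen→Data role (80 pts), Costa→Frontend role (90 pts) — total 98+77+80+90 = 345 pts.
Max-entry greedy (repeatedly take the single best remaining cell) gives 330 pts, worse by 15.
Next-best assignment: Okafor→Data role, Novak→Lead role, Eriksen→QA role, Costa→Frontend role = 337 pts.
Swapping Okafor↔Costa (Okafor→Frontend role 92 pts, Costa→Lead role 53 pts) loses 43.
Every other assignment is strictly worse.
Eriksen's own top role is QA role (83 pts), but forcing Eriksen→QA role and reassigning the rest optimally gives only 337 pts — worse by 8.

Eriksen receives Data role.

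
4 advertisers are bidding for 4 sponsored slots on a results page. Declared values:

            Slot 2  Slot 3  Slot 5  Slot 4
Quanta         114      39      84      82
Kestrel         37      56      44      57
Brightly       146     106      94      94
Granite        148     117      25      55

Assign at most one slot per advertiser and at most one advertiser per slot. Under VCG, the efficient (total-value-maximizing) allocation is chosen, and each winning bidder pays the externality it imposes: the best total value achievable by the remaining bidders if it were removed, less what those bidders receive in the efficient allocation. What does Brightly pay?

Efficient allocation: Quanta→Slot 5 ($84), Kestrel→Slot 4 ($57), Brightly→Slot 2 ($146), Granite→Slot 3 ($117); total welfare W = $404.
Brightly receives Slot 2 at value $146, so the others get W − 146 = $258.
Without Brightly: best allocation of the remaining 3 bidders over all 4 slots is Quanta→Slot 5 ($84), Kestrel→Slot 4 ($57), Granite→Slot 2 ($148), total $289.
VCG payment = (others' best without Brightly) − (others' welfare with Brightly) = 289 − 258 = $31.

Brightly pays $31.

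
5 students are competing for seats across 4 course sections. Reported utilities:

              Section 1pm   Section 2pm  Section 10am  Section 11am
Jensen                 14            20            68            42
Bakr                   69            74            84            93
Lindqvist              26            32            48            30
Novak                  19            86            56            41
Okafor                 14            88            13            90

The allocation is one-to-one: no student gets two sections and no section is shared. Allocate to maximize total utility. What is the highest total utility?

Maximum total: 313 points

This is a one-to-one assignment (maximum-weight bipartite matching).
Optimal: Bakr→Section 1pm (69 points), Novak→Section 2pm (86 points), Jensen→Section 10am (68 points), Okafor→Section 11am (90 points) — total 69+86+68+90 = 313 points.
Column-greedy (each section in turn goes to its best remaining student) gives 266 points, worse by 47.
Next-best assignment: Bakr→Section 1pm, Novak→Section 2pm, Lindqvist→Section 10am, Okafor→Section 11am = 293 points.
No other one-to-one assignment exceeds 313 points.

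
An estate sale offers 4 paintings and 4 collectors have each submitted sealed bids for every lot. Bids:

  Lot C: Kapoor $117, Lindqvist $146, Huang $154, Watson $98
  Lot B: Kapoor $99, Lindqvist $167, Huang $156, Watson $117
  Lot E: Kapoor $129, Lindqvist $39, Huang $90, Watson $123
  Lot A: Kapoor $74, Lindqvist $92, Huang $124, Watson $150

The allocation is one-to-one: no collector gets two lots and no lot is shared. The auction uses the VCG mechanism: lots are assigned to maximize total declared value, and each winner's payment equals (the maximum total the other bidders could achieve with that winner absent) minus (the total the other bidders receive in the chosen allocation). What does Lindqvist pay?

Efficient allocation: Kapoor→Lot E ($129), Lindqvist→Lot B ($167), Huang→Lot C ($154), Watson→Lot A ($150); total welfare W = $600.
Lindqvist receives Lot B at value $167, so the others get W − 167 = $433.
Without Lindqvist: best allocation of the remaining 3 bidders over all 4 lots is Kapoor→Lot E ($129), Huang→Lot B ($156), Watson→Lot A ($150), total $435.
VCG payment = (others' best without Lindqvist) − (others' welfare with Lindqvist) = 435 − 433 = $2.

Lindqvist pays $2.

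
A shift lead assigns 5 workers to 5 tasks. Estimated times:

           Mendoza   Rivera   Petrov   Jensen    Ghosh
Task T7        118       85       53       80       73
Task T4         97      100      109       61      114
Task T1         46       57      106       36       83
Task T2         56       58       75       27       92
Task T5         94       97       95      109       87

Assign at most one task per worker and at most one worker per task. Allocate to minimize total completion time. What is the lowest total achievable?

This is a one-to-one assignment (minimum-cost bipartite matching).
Optimal: Mendoza→Task T1 (46 min), Rivera→Task T2 (58 min), Petrov→Task T7 (53 min), Jensen→Task T4 (61 min), Ghosh→Task T5 (87 min) — total 46+58+53+61+87 = 305 min.
Min-entry greedy (repeatedly take the single cheapest remaining cell) gives 313 min, worse by 8.

Minimum total: 305 min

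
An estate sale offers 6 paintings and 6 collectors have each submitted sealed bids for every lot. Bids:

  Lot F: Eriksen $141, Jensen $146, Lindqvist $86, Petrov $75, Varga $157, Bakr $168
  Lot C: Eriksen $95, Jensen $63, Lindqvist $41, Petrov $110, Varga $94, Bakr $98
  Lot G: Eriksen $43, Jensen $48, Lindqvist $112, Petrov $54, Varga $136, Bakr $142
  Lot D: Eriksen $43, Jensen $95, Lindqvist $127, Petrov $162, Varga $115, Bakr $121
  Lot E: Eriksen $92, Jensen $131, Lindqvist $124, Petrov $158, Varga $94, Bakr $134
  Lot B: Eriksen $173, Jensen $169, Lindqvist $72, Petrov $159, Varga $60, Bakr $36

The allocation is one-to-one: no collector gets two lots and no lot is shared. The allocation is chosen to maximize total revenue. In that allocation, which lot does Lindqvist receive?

Treat this as an assignment problem: match each collector to one lot.
Optimal: Eriksen→Lot C ($95), Jensen→Lot B ($169), Lindqvist→Lot E ($124), Petrov→Lot D ($162), Varga→Lot G ($136), Bakr→Lot F ($168) — total 95+169+124+162+136+168 = $854.
Max-entry greedy (repeatedly take the single best remaining cell) gives $811, worse by 43.
Swapping Eriksen↔Varga (Eriksen→Lot G $43, Varga→Lot C $94) loses 94.
Lindqvist's own top lot is Lot D ($127), but forcing Lindqvist→Lot D and reassigning the rest optimally gives only $853 — worse by 1.

Lindqvist receives Lot E.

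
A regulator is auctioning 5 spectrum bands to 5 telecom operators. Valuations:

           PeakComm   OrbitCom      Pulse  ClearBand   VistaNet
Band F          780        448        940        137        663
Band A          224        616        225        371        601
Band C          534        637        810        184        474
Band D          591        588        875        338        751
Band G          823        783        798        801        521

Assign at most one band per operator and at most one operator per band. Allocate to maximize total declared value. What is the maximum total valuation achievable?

Maximum total: $3758M

This is a one-to-one assignment (maximum-weight bipartite matching).
Optimal: PeakComm→Band F ($780M), OrbitCom→Band A ($616M), Pulse→Band C ($810M), ClearBand→Band G ($801M), VistaNet→Band D ($751M) — total 780+616+810+801+751 = $3758M.
Max-entry greedy (repeatedly take the single best remaining cell) gives $3522M, worse by 236.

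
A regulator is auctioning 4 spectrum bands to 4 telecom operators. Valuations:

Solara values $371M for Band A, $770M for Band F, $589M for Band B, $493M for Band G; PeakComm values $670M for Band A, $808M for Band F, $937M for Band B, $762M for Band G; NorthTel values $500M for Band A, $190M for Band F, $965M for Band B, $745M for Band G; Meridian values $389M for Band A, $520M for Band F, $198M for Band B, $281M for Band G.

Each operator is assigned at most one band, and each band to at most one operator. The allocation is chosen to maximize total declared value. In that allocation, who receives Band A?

Meridian receives Band A.

This is the linear assignment problem.
Optimal: Solara→Band F ($770M), PeakComm→Band G ($762M), NorthTel→Band B ($965M), Meridian→Band A ($389M) — total 770+762+965+389 = $2886M.
Max-entry greedy (repeatedly take the single best remaining cell) gives $2655M, worse by 231.
Checked against all permutations: $2886M is optimal.
Meridian's own top band is Band F ($520M), but forcing Meridian→Band F and reassigning the rest optimally gives only $2648M — worse by 238.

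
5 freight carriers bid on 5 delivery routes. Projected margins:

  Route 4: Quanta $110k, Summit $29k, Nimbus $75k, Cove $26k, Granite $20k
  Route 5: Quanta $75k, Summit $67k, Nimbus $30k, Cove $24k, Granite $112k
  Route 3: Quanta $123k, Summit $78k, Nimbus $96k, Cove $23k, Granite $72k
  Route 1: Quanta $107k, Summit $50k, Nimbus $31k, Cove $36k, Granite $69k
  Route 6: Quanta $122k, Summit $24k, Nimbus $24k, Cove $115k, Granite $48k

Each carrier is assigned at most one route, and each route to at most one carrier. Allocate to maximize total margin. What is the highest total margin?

Optimal: Quanta→Route 1 ($107k), Summit→Route 3 ($78k), Nimbus→Route 4 ($75k), Cove→Route 6 ($115k), Granite→Route 5 ($112k) — total 107+78+75+115+112 = $487k.
Row-greedy (each carrier in turn takes its best remaining route) gives $449k, worse by 38.
Next-best assignment: Quanta→Route 4, Summit→Route 1, Nimbus→Route 3, Cove→Route 6, Granite→Route 5 = $483k.
Swapping Cove↔Granite (Cove→Route 5 $24k, Granite→Route 6 $48k) loses 155.

Maximum total: $487k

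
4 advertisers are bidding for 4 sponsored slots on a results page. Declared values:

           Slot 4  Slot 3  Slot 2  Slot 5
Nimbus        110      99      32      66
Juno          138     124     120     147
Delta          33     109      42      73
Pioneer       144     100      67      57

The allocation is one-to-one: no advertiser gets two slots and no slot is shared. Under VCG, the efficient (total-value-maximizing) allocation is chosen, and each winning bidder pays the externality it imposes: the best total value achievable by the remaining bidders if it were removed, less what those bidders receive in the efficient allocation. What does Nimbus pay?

Efficient allocation: Nimbus→Slot 5 ($66), Juno→Slot 2 ($120), Delta→Slot 3 ($109), Pioneer→Slot 4 ($144); total welfare W = $439.
Nimbus receives Slot 5 at value $66, so the others get W − 66 = $373.
Without Nimbus: best allocation of the remaining 3 bidders over all 4 slots is Juno→Slot 5 ($147), Delta→Slot 3 ($109), Pioneer→Slot 4 ($144), total $400.
VCG payment = (others' best without Nimbus) − (others' welfare with Nimbus) = 400 − 373 = $27.

Nimbus pays $27.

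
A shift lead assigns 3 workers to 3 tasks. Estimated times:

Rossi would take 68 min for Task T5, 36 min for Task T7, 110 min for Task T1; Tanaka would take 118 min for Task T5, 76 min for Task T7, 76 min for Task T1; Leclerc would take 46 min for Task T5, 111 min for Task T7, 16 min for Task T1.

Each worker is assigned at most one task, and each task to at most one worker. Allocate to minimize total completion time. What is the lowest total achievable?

Minimum total: 158 min

Optimal: Rossi→Task T7 (36 min), Tanaka→Task T1 (76 min), Leclerc→Task T5 (46 min) — total 36+76+46 = 158 min.
Min-entry greedy (repeatedly take the single cheapest remaining cell) gives 170 min, worse by 12.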